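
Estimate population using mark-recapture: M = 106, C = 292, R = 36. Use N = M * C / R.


N = M * C / R = 106 * 292 / 36 = 30952 / 36 = 859.78 ≈ 860

860 individuals


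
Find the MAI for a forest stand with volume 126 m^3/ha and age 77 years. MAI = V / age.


MAI = 126 / 77 = 1.6364 ≈ 1.64 m^3/ha/yr

1.64 m^3/ha/yr


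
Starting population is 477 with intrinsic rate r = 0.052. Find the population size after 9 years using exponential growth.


r*t = 0.052 * 9 = 0.468
exp(0.468) = 1.59680
N = 477 * 1.59680 = 761.674 ≈ 762

762


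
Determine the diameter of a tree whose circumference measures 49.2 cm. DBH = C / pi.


DBH = C / pi = 49.2 / 3.141593 = 15.6608 ≈ 15.66 cm

15.66 cm


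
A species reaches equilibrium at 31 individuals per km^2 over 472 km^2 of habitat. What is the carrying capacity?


K = 31 * 472 = 14632 individuals

14632 individuals


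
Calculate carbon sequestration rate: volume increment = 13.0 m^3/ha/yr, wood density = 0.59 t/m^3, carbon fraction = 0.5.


C = 13.0 * 0.59 * 0.5 = 3.835 ≈ 3.84 t C/ha/yr

3.84 t C/ha/yr


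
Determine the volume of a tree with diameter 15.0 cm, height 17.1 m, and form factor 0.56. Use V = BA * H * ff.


(D/200)^2 = (15.0/200)^2 = 0.075^2 = 0.005625
BA = 3.141593 * 0.005625 = 0.0176715 m^2
V = 0.0176715 * 17.1 * 0.56 = 0.169222 ≈ 0.169 m^3

0.169 m^3


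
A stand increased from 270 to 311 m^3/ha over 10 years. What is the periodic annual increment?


PAI = (V2 - V1) / period = (311 - 270) / 10 = 41 / 10 = 4.10 m^3/ha/yr

4.10 m^3/ha/yr


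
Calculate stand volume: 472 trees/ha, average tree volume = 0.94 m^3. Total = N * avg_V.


V_stand = 472 * 0.94 = 443.68 ≈ 443.7 m^3/ha

443.7 m^3/ha


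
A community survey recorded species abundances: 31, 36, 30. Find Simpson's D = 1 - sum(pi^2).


Total N = 31 + 36 + 30 = 97
Per-species terms:
  p = 31/97 = 0.319588; p^2 = 0.319588^2 = 0.102136
  p = 36/97 = 0.371134; p^2 = 0.371134^2 = 0.137740
  p = 30/97 = 0.309278; p^2 = 0.309278^2 = 0.095653
sum(p^2) = 0.102136 + 0.137740 + 0.095653 = 0.335529
D = 1 - 0.335529 = 0.664471 ≈ 0.6645

0.6645


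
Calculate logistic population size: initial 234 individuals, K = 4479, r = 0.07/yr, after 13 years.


(K - N0)/N0 = (4479 - 234)/234 = 4245/234 = 18.1410
r*t = 0.07 * 13 = 0.91; exp(-0.91) = 0.402524
18.1410 * 0.402524 = 7.30219
1 + 7.30219 = 8.30219
N = 4479 / 8.30219 = 539.496 ≈ 539

539


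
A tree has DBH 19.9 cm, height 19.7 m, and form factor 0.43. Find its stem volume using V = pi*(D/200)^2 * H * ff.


(D/200)^2 = (19.9/200)^2 = 0.0995^2 = 0.00990025
BA = 3.141593 * 0.00990025 = 0.0311026 m^2
V = 0.0311026 * 19.7 * 0.43 = 0.263470 ≈ 0.263 m^3

0.263 m^3


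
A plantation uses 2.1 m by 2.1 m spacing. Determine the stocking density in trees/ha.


N = 10000 / 2.1^2 = 10000 / 4.41 = 2267.57 ≈ 2268 trees/ha

2268 trees/ha


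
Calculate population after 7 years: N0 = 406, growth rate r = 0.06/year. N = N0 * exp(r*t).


r*t = 0.06 * 7 = 0.42
exp(0.42) = 1.52196
N = 406 * 1.52196 = 617.916 ≈ 618

618


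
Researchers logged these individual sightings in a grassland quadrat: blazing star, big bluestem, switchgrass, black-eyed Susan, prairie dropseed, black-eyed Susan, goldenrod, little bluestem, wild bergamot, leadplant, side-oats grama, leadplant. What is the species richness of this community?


Total individuals logged = 12
Distinct species (count of individuals): blazing star (1), big bluestem (1), switchgrass (1), black-eyed Susan (2), prairie dropseed (1), goldenrod (1), little bluestem (1), wild bergamot (1), leadplant (2), side-oats grama (1)
Species richness = number of distinct species = 10

10


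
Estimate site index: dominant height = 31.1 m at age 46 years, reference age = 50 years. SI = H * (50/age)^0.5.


50/46 = 1.08696
(1.08696)^0.5 = 1.04257
SI = 31.1 * 1.04257 = 32.4239 ≈ 32.4 m

32.4 m


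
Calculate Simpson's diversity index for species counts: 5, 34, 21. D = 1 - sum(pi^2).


Total N = 5 + 34 + 21 = 60
Per-species terms:
  p = 5/60 = 0.083333; p^2 = 0.083333^2 = 0.006944
  p = 34/60 = 0.566667; p^2 = 0.566667^2 = 0.321111
  p = 21/60 = 0.350000; p^2 = 0.350000^2 = 0.122500
sum(p^2) = 0.006944 + 0.321111 + 0.122500 = 0.450555
D = 1 - 0.450555 = 0.549445 ≈ 0.5494

0.5494


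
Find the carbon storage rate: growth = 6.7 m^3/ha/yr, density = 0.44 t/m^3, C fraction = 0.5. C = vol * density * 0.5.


C = 6.7 * 0.44 * 0.5 = 1.474 ≈ 1.47 t C/ha/yr

1.47 t C/ha/yr


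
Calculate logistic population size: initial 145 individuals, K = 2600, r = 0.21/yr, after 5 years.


(K - N0)/N0 = (2600 - 145)/145 = 2455/145 = 16.9310
r*t = 0.21 * 5 = 1.05; exp(-1.05) = 0.349938
16.9310 * 0.349938 = 5.92480
1 + 5.92480 = 6.92480
N = 2600 / 6.92480 = 375.462 ≈ 375

375


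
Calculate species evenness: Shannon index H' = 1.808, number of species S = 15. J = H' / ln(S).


ln(15) = 2.70805
J = H' / ln(S) = 1.808 / 2.70805 = 0.667639 ≈ 0.6676

0.6676


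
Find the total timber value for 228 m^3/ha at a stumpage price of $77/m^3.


Value = 228 * 77 = $17556/ha

$17556/ha


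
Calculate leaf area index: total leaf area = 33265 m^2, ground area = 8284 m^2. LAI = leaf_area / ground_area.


LAI = 33265 / 8284 = 4.0156 ≈ 4.02

4.02


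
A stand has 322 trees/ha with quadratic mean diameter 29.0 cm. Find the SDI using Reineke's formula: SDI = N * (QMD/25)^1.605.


QMD/25 = 29.0/25 = 1.16
(1.16)^1.605 = exp(1.605 * ln(1.16)) = exp(1.605 * 0.148420) = exp(0.238214) = 1.26898
SDI = 322 * 1.26898 = 408.612 ≈ 409

409


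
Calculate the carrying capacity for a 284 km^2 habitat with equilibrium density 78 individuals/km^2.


K = 78 * 284 = 22152 individuals

22152 individuals


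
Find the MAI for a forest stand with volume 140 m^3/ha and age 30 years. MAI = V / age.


MAI = 140 / 30 = 4.6667 ≈ 4.67 m^3/ha/yr

4.67 m^3/ha/yr


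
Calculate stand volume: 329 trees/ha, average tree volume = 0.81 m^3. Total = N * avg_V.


V_stand = 329 * 0.81 = 266.49 ≈ 266.5 m^3/ha

266.5 m^3/ha


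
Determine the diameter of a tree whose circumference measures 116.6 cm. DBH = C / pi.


DBH = C / pi = 116.6 / 3.141593 = 37.1149 ≈ 37.11 cm

37.11 cm


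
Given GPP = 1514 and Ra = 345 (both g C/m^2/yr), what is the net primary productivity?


NPP = GPP - Ra = 1514 - 345 = 1169 g C/m^2/yr

1169 g C/m^2/yr


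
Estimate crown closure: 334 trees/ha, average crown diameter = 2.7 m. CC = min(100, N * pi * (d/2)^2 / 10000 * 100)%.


(d/2)^2 = (2.7/2)^2 = 1.35^2 = 1.8225
Crown area = 3.141593 * 1.8225 = 5.72555 m^2
N * area / 10000 * 100 = 334 * 5.72555 / 10000 * 100 = 19.1233
CC = min(100, 19.1233) = 19.1233 ≈ 19.1%

19.1%


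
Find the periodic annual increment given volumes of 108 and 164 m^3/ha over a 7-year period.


PAI = (V2 - V1) / period = (164 - 108) / 7 = 56 / 7 = 8.00 m^3/ha/yr

8.00 m^3/ha/yr


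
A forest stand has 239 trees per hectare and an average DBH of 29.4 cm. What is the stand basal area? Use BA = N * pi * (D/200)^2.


(D/200)^2 = (29.4/200)^2 = 0.147^2 = 0.021609
Individual BA = 3.141593 * 0.021609 = 0.0678867 m^2
Stand BA = 239 * 0.0678867 = 16.2249 ≈ 16.22 m^2/ha

16.22 m^2/ha


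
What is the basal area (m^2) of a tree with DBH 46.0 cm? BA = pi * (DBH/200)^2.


D/200 = 46.0/200 = 0.23 m
(D/200)^2 = 0.23^2 = 0.0529
BA = 3.141593 * 0.0529 = 0.166190 ≈ 0.1662 m^2

0.1662 m^2


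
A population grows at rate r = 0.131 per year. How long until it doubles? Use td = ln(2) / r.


td = ln(2) / 0.131 = 0.693147 / 0.131 = 5.29120 ≈ 5.3 years

5.3 years


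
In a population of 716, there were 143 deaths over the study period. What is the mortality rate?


Mortality rate = 143 / 716 = 0.199721 ≈ 0.1997

0.1997


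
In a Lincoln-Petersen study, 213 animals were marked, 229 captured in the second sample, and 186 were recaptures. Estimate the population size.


N = M * C / R = 213 * 229 / 186 = 48777 / 186 = 262.24 ≈ 262

262 individuals


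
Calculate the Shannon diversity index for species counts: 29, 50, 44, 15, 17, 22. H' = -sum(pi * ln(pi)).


Total N = 29 + 50 + 44 + 15 + 17 + 22 = 177
Per-species terms:
  p = 29/177 = 0.163842; ln(p) = -1.808853; p*ln(p) = 0.163842 * (-1.808853) = -0.296366
  p = 50/177 = 0.282486; ln(p) = -1.264126; p*ln(p) = 0.282486 * (-1.264126) = -0.357098
  p = 44/177 = 0.248588; ln(p) = -1.391958; p*ln(p) = 0.248588 * (-1.391958) = -0.346024
  p = 15/177 = 0.084746; ln(p) = -2.468097; p*ln(p) = 0.084746 * (-2.468097) = -0.209161
  p = 17/177 = 0.096045; ln(p) = -2.342938; p*ln(p) = 0.096045 * (-2.342938) = -0.225027
  p = 22/177 = 0.124294; ln(p) = -2.085106; p*ln(p) = 0.124294 * (-2.085106) = -0.259166
sum(p*ln(p)) = (-0.296366) + (-0.357098) + (-0.346024) + (-0.209161) + (-0.225027) + (-0.259166) = -1.692842
H' = -(-1.692842) = 1.692842 ≈ 1.6928

1.6928


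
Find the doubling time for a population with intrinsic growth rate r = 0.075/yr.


td = ln(2) / 0.075 = 0.693147 / 0.075 = 9.24196 ≈ 9.2 years

9.2 years


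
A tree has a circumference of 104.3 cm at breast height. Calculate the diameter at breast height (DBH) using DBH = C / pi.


DBH = C / pi = 104.3 / 3.141593 = 33.1997 ≈ 33.20 cm

33.20 cm


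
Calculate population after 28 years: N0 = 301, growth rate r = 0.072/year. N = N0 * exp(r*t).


r*t = 0.072 * 28 = 2.016
exp(2.016) = 7.50823
N = 301 * 7.50823 = 2259.98 ≈ 2260

2260


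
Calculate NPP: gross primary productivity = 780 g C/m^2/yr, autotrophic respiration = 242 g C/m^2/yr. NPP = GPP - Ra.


NPP = GPP - Ra = 780 - 242 = 538 g C/m^2/yr

538 g C/m^2/yr


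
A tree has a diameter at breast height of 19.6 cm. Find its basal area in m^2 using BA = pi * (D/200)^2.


D/200 = 19.6/200 = 0.098 m
(D/200)^2 = 0.098^2 = 0.009604
BA = 3.141593 * 0.009604 = 0.0301719 ≈ 0.0302 m^2

0.0302 m^2


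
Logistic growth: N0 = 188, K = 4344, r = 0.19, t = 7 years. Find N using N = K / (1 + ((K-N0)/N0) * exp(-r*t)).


(K - N0)/N0 = (4344 - 188)/188 = 4156/188 = 22.1064
r*t = 0.19 * 7 = 1.33; exp(-1.33) = 0.264477
22.1064 * 0.264477 = 5.84663
1 + 5.84663 = 6.84663
N = 4344 / 6.84663 = 634.473 ≈ 634

634


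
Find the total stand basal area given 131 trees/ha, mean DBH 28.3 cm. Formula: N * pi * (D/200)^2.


(D/200)^2 = (28.3/200)^2 = 0.1415^2 = 0.02002225
Individual BA = 3.141593 * 0.02002225 = 0.0629018 m^2
Stand BA = 131 * 0.0629018 = 8.24014 ≈ 8.24 m^2/ha

8.24 m^2/ha


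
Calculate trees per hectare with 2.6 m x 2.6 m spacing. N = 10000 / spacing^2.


N = 10000 / 2.6^2 = 10000 / 6.76 = 1479.29 ≈ 1479 trees/ha

1479 trees/ha


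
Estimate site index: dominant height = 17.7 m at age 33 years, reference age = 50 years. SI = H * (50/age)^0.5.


50/33 = 1.51515
(1.51515)^0.5 = 1.23091
SI = 17.7 * 1.23091 = 21.7871 ≈ 21.8 m

21.8 m


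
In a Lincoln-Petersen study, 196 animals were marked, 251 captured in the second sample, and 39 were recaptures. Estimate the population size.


N = M * C / R = 196 * 251 / 39 = 49196 / 39 = 1261.44 ≈ 1261

1261 individuals


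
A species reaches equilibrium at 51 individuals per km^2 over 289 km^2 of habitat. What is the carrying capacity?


K = 51 * 289 = 14739 individuals

14739 individuals


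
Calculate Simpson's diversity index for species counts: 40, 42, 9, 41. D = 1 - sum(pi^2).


Total N = 40 + 42 + 9 + 41 = 132
Per-species terms:
  p = 40/132 = 0.303030; p^2 = 0.303030^2 = 0.091827
  p = 42/132 = 0.318182; p^2 = 0.318182^2 = 0.101240
  p = 9/132 = 0.068182; p^2 = 0.068182^2 = 0.004649
  p = 41/132 = 0.310606; p^2 = 0.310606^2 = 0.096476
sum(p^2) = 0.091827 + 0.101240 + 0.004649 + 0.096476 = 0.294192
D = 1 - 0.294192 = 0.705808 ≈ 0.7058

0.7058


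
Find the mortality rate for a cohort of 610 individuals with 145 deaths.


Mortality rate = 145 / 610 = 0.237705 ≈ 0.2377

0.2377


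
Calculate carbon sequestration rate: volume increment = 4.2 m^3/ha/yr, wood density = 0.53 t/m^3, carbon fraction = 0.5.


C = 4.2 * 0.53 * 0.5 = 1.113 ≈ 1.11 t C/ha/yr

1.11 t C/ha/yr


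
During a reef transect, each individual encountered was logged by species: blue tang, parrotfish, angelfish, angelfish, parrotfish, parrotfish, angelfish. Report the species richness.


Total individuals logged = 7
Distinct species (count of individuals): blue tang (1), parrotfish (3), angelfish (3)
Species richness = number of distinct species = 3

3


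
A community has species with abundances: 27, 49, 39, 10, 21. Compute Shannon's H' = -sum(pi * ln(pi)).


Total N = 27 + 49 + 39 + 10 + 21 = 146
Per-species terms:
  p = 27/146 = 0.184932; ln(p) = -1.687767; p*ln(p) = 0.184932 * (-1.687767) = -0.312122
  p = 49/146 = 0.335616; ln(p) = -1.091788; p*ln(p) = 0.335616 * (-1.091788) = -0.366422
  p = 39/146 = 0.267123; ln(p) = -1.320046; p*ln(p) = 0.267123 * (-1.320046) = -0.352615
  p = 10/146 = 0.068493; ln(p) = -2.681024; p*ln(p) = 0.068493 * (-2.681024) = -0.183631
  p = 21/146 = 0.143836; ln(p) = -1.939082; p*ln(p) = 0.143836 * (-1.939082) = -0.278910
sum(p*ln(p)) = (-0.312122) + (-0.366422) + (-0.352615) + (-0.183631) + (-0.278910) = -1.493700
H' = -(-1.493700) = 1.493700 ≈ 1.4937

1.4937


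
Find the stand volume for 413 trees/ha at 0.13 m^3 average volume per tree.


V_stand = 413 * 0.13 = 53.69 ≈ 53.7 m^3/ha

53.7 m^3/ha


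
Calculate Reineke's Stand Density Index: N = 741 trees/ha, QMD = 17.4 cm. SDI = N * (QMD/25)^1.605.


QMD/25 = 17.4/25 = 0.696
(0.696)^1.605 = exp(1.605 * ln(0.696)) = exp(1.605 * (-0.362406)) = exp(-0.581662) = 0.558969
SDI = 741 * 0.558969 = 414.196 ≈ 414

414


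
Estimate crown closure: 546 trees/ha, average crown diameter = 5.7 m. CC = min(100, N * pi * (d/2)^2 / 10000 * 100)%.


(d/2)^2 = (5.7/2)^2 = 2.85^2 = 8.1225
Crown area = 3.141593 * 8.1225 = 25.5176 m^2
N * area / 10000 * 100 = 546 * 25.5176 / 10000 * 100 = 139.326
CC = min(100, 139.326) = 100%

100%


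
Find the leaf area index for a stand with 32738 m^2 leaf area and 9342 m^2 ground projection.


LAI = 32738 / 9342 = 3.5044 ≈ 3.50

3.50


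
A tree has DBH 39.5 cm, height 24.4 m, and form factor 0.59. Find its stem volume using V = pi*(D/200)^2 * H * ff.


(D/200)^2 = (39.5/200)^2 = 0.1975^2 = 0.03900625
BA = 3.141593 * 0.03900625 = 0.122542 m^2
V = 0.122542 * 24.4 * 0.59 = 1.76411 ≈ 1.764 m^3

1.764 m^3


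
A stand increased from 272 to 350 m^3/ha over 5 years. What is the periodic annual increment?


PAI = (V2 - V1) / period = (350 - 272) / 5 = 78 / 5 = 15.60 m^3/ha/yr

15.60 m^3/ha/yr


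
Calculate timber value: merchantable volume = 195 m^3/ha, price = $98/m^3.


Value = 195 * 98 = $19110/ha

$19110/ha


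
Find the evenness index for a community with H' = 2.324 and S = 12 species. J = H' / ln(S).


ln(12) = 2.48491
J = H' / ln(S) = 2.324 / 2.48491 = 0.935245 ≈ 0.9352

0.9352


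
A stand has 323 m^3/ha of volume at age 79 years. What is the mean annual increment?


MAI = 323 / 79 = 4.0886 ≈ 4.09 m^3/ha/yr

4.09 m^3/ha/yr


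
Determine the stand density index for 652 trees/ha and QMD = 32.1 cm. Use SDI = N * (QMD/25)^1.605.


QMD/25 = 32.1/25 = 1.284
(1.284)^1.605 = exp(1.605 * ln(1.284)) = exp(1.605 * 0.249980) = exp(0.401218) = 1.49364
SDI = 652 * 1.49364 = 973.853 ≈ 974

974


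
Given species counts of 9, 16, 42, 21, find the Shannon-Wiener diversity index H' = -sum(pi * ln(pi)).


Total N = 9 + 16 + 42 + 21 = 88
Per-species terms:
  p = 9/88 = 0.102273; ln(p) = -2.280110; p*ln(p) = 0.102273 * (-2.280110) = -0.233194
  p = 16/88 = 0.181818; ln(p) = -1.704749; p*ln(p) = 0.181818 * (-1.704749) = -0.309954
  p = 42/88 = 0.477273; ln(p) = -0.739667; p*ln(p) = 0.477273 * (-0.739667) = -0.353023
  p = 21/88 = 0.238636; ln(p) = -1.432816; p*ln(p) = 0.238636 * (-1.432816) = -0.341921
sum(p*ln(p)) = (-0.233194) + (-0.309954) + (-0.353023) + (-0.341921) = -1.238092
H' = -(-1.238092) = 1.238092 ≈ 1.2381

1.2381


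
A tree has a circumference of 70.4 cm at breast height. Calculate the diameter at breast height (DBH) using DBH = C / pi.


DBH = C / pi = 70.4 / 3.141593 = 22.4090 ≈ 22.41 cm

22.41 cm


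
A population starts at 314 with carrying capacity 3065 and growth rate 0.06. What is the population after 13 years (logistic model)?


(K - N0)/N0 = (3065 - 314)/314 = 2751/314 = 8.76115
r*t = 0.06 * 13 = 0.78; exp(-0.78) = 0.458406
8.76115 * 0.458406 = 4.01616
1 + 4.01616 = 5.01616
N = 3065 / 5.01616 = 611.025 ≈ 611

611


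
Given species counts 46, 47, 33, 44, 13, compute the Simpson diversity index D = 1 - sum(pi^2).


Total N = 46 + 47 + 33 + 44 + 13 = 183
Per-species terms:
  p = 46/183 = 0.251366; p^2 = 0.251366^2 = 0.063185
  p = 47/183 = 0.256831; p^2 = 0.256831^2 = 0.065962
  p = 33/183 = 0.180328; p^2 = 0.180328^2 = 0.032518
  p = 44/183 = 0.240437; p^2 = 0.240437^2 = 0.057810
  p = 13/183 = 0.071038; p^2 = 0.071038^2 = 0.005046
sum(p^2) = 0.063185 + 0.065962 + 0.032518 + 0.057810 + 0.005046 = 0.224521
D = 1 - 0.224521 = 0.775479 ≈ 0.7755

0.7755


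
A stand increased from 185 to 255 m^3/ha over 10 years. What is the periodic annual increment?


PAI = (V2 - V1) / period = (255 - 185) / 10 = 70 / 10 = 7.00 m^3/ha/yr

7.00 m^3/ha/yr


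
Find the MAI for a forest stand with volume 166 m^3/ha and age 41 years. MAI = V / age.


MAI = 166 / 41 = 4.0488 ≈ 4.05 m^3/ha/yr

4.05 m^3/ha/yr


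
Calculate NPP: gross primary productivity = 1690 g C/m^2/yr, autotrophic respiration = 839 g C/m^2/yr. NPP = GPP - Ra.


NPP = GPP - Ra = 1690 - 839 = 851 g C/m^2/yr

851 g C/m^2/yr


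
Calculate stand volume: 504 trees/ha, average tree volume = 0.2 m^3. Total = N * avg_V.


V_stand = 504 * 0.2 = 100.8 m^3/ha

100.8 m^3/ha


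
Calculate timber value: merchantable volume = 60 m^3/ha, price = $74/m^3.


Value = 60 * 74 = $4440/ha

$4440/ha


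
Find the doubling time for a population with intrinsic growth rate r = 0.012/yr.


td = ln(2) / 0.012 = 0.693147 / 0.012 = 57.7623 ≈ 57.8 years

57.8 years


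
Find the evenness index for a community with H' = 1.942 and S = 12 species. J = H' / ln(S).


ln(12) = 2.48491
J = H' / ln(S) = 1.942 / 2.48491 = 0.781517 ≈ 0.7815

0.7815


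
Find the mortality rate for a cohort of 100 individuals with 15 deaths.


Mortality rate = 15 / 100 = 0.1500

0.1500


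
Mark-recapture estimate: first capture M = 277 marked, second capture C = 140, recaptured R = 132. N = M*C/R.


N = M * C / R = 277 * 140 / 132 = 38780 / 132 = 293.79 ≈ 294

294 individuals


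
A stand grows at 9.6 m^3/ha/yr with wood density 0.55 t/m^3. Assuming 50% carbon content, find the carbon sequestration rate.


C = 9.6 * 0.55 * 0.5 = 2.64 t C/ha/yr

2.64 t C/ha/yr


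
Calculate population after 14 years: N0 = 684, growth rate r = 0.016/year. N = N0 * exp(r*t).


r*t = 0.016 * 14 = 0.224
exp(0.224) = 1.25107
N = 684 * 1.25107 = 855.732 ≈ 856

856


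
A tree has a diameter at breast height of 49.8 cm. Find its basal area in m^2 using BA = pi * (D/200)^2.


D/200 = 49.8/200 = 0.249 m
(D/200)^2 = 0.249^2 = 0.062001
BA = 3.141593 * 0.062001 = 0.194782 ≈ 0.1948 m^2

0.1948 m^2


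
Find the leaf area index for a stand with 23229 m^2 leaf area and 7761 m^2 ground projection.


LAI = 23229 / 7761 = 2.9930 ≈ 2.99

2.99


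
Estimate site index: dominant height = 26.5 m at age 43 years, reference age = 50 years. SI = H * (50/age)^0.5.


50/43 = 1.16279
(1.16279)^0.5 = 1.07833
SI = 26.5 * 1.07833 = 28.5757 ≈ 28.6 m

28.6 m


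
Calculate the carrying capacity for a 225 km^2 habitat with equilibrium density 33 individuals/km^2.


K = 33 * 225 = 7425 individuals

7425 individuals


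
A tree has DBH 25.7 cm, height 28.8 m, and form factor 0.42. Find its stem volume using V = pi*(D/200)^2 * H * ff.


(D/200)^2 = (25.7/200)^2 = 0.1285^2 = 0.01651225
BA = 3.141593 * 0.01651225 = 0.0518748 m^2
V = 0.0518748 * 28.8 * 0.42 = 0.627478 ≈ 0.627 m^3

0.627 m^3


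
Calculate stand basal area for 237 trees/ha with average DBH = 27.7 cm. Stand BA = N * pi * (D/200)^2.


(D/200)^2 = (27.7/200)^2 = 0.1385^2 = 0.01918225
Individual BA = 3.141593 * 0.01918225 = 0.0602628 m^2
Stand BA = 237 * 0.0602628 = 14.2823 ≈ 14.28 m^2/ha

14.28 m^2/ha


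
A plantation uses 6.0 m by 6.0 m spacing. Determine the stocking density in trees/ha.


N = 10000 / 6.0^2 = 10000 / 36 = 277.778 ≈ 278 trees/ha

278 trees/ha


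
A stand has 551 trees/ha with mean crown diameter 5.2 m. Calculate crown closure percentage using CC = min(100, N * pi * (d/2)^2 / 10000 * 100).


(d/2)^2 = (5.2/2)^2 = 2.6^2 = 6.76
Crown area = 3.141593 * 6.76 = 21.2372 m^2
N * area / 10000 * 100 = 551 * 21.2372 / 10000 * 100 = 117.017
CC = min(100, 117.017) = 100%

100%


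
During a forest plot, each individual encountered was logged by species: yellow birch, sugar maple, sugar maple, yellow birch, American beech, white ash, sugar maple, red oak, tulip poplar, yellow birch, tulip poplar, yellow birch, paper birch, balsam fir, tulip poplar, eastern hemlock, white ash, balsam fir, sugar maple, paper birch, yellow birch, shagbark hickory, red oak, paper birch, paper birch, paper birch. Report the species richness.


Total individuals logged = 26
Distinct species (count of individuals): yellow birch (5), sugar maple (4), American beech (1), white ash (2), red oak (2), tulip poplar (3), paper birch (5), balsam fir (2), eastern hemlock (1), shagbark hickory (1)
Species richness = number of distinct species = 10

10


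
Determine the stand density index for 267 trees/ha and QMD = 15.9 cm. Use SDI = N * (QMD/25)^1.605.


QMD/25 = 15.9/25 = 0.636
(0.636)^1.605 = exp(1.605 * ln(0.636)) = exp(1.605 * (-0.452557)) = exp(-0.726354) = 0.483669
SDI = 267 * 0.483669 = 129.140 ≈ 129

129


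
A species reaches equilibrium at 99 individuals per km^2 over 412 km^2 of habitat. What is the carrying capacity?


K = 99 * 412 = 40788 individuals

40788 individuals


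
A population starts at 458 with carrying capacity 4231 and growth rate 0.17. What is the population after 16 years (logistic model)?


(K - N0)/N0 = (4231 - 458)/458 = 3773/458 = 8.23799
r*t = 0.17 * 16 = 2.72; exp(-2.72) = 0.0658748
8.23799 * 0.0658748 = 0.542676
1 + 0.542676 = 1.54268
N = 4231 / 1.54268 = 2742.63 ≈ 2743

2743


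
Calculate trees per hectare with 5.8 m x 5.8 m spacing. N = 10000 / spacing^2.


N = 10000 / 5.8^2 = 10000 / 33.64 = 297.265 ≈ 297 trees/ha

297 trees/ha


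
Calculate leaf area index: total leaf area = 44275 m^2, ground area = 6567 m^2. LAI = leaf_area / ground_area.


LAI = 44275 / 6567 = 6.7420 ≈ 6.74

6.74


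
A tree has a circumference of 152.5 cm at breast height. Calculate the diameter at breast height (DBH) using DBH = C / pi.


DBH = C / pi = 152.5 / 3.141593 = 48.5423 ≈ 48.54 cm

48.54 cm


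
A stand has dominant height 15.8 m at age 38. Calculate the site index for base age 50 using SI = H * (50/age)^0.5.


50/38 = 1.31579
(1.31579)^0.5 = 1.14708
SI = 15.8 * 1.14708 = 18.1239 ≈ 18.1 m

18.1 m


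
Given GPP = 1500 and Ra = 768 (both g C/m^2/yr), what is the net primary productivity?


NPP = GPP - Ra = 1500 - 768 = 732 g C/m^2/yr

732 g C/m^2/yr


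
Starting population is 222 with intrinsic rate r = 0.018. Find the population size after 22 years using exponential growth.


r*t = 0.018 * 22 = 0.396
exp(0.396) = 1.48587
N = 222 * 1.48587 = 329.863 ≈ 330

330


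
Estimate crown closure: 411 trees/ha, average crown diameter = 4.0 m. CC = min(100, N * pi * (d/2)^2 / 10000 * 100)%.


(d/2)^2 = (4.0/2)^2 = 2^2 = 4
Crown area = 3.141593 * 4 = 12.5664 m^2
N * area / 10000 * 100 = 411 * 12.5664 / 10000 * 100 = 51.6479
CC = min(100, 51.6479) = 51.6479 ≈ 51.6%

51.6%


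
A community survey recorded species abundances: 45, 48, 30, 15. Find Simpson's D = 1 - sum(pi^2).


Total N = 45 + 48 + 30 + 15 = 138
Per-species terms:
  p = 45/138 = 0.326087; p^2 = 0.326087^2 = 0.106333
  p = 48/138 = 0.347826; p^2 = 0.347826^2 = 0.120983
  p = 30/138 = 0.217391; p^2 = 0.217391^2 = 0.047259
  p = 15/138 = 0.108696; p^2 = 0.108696^2 = 0.011815
sum(p^2) = 0.106333 + 0.120983 + 0.047259 + 0.011815 = 0.286390
D = 1 - 0.286390 = 0.713610 ≈ 0.7136

0.7136


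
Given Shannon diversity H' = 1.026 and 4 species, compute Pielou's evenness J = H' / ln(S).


ln(4) = 1.38629
J = H' / ln(S) = 1.026 / 1.38629 = 0.740105 ≈ 0.7401

0.7401


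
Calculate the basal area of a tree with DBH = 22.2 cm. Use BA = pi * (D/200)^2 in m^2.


D/200 = 22.2/200 = 0.111 m
(D/200)^2 = 0.111^2 = 0.012321
BA = 3.141593 * 0.012321 = 0.0387076 ≈ 0.0387 m^2

0.0387 m^2


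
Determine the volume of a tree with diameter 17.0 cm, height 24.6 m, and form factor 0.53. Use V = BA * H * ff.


(D/200)^2 = (17.0/200)^2 = 0.085^2 = 0.007225
BA = 3.141593 * 0.007225 = 0.0226980 m^2
V = 0.0226980 * 24.6 * 0.53 = 0.295937 ≈ 0.296 m^3

0.296 m^3


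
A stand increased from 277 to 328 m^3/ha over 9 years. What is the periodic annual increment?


PAI = (V2 - V1) / period = (328 - 277) / 9 = 51 / 9 = 5.6667 ≈ 5.67 m^3/ha/yr

5.67 m^3/ha/yr


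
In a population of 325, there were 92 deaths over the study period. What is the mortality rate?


Mortality rate = 92 / 325 = 0.283077 ≈ 0.2831

0.2831


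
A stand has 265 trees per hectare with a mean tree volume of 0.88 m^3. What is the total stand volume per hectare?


V_stand = 265 * 0.88 = 233.2 m^3/ha

233.2 m^3/ha


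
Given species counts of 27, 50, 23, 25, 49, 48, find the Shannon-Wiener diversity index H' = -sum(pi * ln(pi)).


Total N = 27 + 50 + 23 + 25 + 49 + 48 = 222
Per-species terms:
  p = 27/222 = 0.121622; ln(p) = -2.106837; p*ln(p) = 0.121622 * (-2.106837) = -0.256238
  p = 50/222 = 0.225225; ln(p) = -1.490655; p*ln(p) = 0.225225 * (-1.490655) = -0.335733
  p = 23/222 = 0.103604; ln(p) = -2.267179; p*ln(p) = 0.103604 * (-2.267179) = -0.234889
  p = 25/222 = 0.112613; ln(p) = -2.183798; p*ln(p) = 0.112613 * (-2.183798) = -0.245924
  p = 49/222 = 0.220721; ln(p) = -1.510856; p*ln(p) = 0.220721 * (-1.510856) = -0.333478
  p = 48/222 = 0.216216; ln(p) = -1.531477; p*ln(p) = 0.216216 * (-1.531477) = -0.331130
sum(p*ln(p)) = (-0.256238) + (-0.335733) + (-0.234889) + (-0.245924) + (-0.333478) + (-0.331130) = -1.737392
H' = -(-1.737392) = 1.737392 ≈ 1.7374

1.7374


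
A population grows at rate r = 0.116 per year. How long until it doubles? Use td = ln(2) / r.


td = ln(2) / 0.116 = 0.693147 / 0.116 = 5.97541 ≈ 6.0 years

6.0 years


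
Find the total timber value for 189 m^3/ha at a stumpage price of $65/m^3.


Value = 189 * 65 = $12285/ha

$12285/ha


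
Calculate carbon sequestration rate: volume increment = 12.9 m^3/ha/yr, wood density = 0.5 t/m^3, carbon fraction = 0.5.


C = 12.9 * 0.5 * 0.5 = 3.225 ≈ 3.23 t C/ha/yr

3.23 t C/ha/yr


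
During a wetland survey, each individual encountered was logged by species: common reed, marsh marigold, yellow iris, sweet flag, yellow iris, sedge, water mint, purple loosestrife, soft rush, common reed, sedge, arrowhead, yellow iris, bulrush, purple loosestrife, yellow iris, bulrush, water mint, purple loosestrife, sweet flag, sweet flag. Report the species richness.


Total individuals logged = 21
Distinct species (count of individuals): common reed (2), marsh marigold (1), yellow iris (4), sweet flag (3), sedge (2), water mint (2), purple loosestrife (3), soft rush (1), arrowhead (1), bulrush (2)
Species richness = number of distinct species = 10

10


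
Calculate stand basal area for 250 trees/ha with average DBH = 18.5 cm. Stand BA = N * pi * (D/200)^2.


(D/200)^2 = (18.5/200)^2 = 0.0925^2 = 0.00855625
Individual BA = 3.141593 * 0.00855625 = 0.0268803 m^2
Stand BA = 250 * 0.0268803 = 6.72008 ≈ 6.72 m^2/ha

6.72 m^2/ha


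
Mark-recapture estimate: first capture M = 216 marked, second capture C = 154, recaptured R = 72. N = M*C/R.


N = M * C / R = 216 * 154 / 72 = 33264 / 72 = 462

462 individuals


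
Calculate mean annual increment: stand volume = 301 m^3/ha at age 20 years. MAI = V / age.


MAI = 301 / 20 = 15.05 m^3/ha/yr

15.05 m^3/ha/yr


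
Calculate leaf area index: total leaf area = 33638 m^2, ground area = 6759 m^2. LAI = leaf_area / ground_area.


LAI = 33638 / 6759 = 4.9768 ≈ 4.98

4.98


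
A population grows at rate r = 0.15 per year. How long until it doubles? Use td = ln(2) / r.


td = ln(2) / 0.15 = 0.693147 / 0.15 = 4.62098 ≈ 4.6 years

4.6 years


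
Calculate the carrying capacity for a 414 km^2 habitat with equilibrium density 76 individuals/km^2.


K = 76 * 414 = 31464 individuals

31464 individuals


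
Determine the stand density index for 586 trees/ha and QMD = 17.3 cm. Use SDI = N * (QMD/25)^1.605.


QMD/25 = 17.3/25 = 0.692
(0.692)^1.605 = exp(1.605 * ln(0.692)) = exp(1.605 * (-0.368169)) = exp(-0.590911) = 0.553823
SDI = 586 * 0.553823 = 324.540 ≈ 325

325


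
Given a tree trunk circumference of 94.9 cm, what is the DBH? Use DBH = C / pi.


DBH = C / pi = 94.9 / 3.141593 = 30.2076 ≈ 30.21 cm

30.21 cm


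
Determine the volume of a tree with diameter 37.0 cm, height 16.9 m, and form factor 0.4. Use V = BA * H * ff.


(D/200)^2 = (37.0/200)^2 = 0.185^2 = 0.034225
BA = 3.141593 * 0.034225 = 0.107521 m^2
V = 0.107521 * 16.9 * 0.4 = 0.726842 ≈ 0.727 m^3

0.727 m^3


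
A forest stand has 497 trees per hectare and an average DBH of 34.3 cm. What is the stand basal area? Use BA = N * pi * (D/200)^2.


(D/200)^2 = (34.3/200)^2 = 0.1715^2 = 0.02941225
Individual BA = 3.141593 * 0.02941225 = 0.0924013 m^2
Stand BA = 497 * 0.0924013 = 45.9234 ≈ 45.92 m^2/ha

45.92 m^2/ha


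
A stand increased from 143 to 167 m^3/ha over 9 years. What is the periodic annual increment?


PAI = (V2 - V1) / period = (167 - 143) / 9 = 24 / 9 = 2.6667 ≈ 2.67 m^3/ha/yr

2.67 m^3/ha/yr


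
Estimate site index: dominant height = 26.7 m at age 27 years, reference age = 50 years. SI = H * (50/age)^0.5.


50/27 = 1.85185
(1.85185)^0.5 = 1.36083
SI = 26.7 * 1.36083 = 36.3342 ≈ 36.3 m

36.3 m


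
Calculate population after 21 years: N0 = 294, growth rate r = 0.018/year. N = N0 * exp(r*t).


r*t = 0.018 * 21 = 0.378
exp(0.378) = 1.45936
N = 294 * 1.45936 = 429.052 ≈ 429

429


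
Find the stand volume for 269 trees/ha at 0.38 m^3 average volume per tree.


V_stand = 269 * 0.38 = 102.22 ≈ 102.2 m^3/ha

102.2 m^3/ha


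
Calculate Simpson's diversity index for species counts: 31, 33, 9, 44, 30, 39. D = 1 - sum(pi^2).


Total N = 31 + 33 + 9 + 44 + 30 + 39 = 186
Per-species terms:
  p = 31/186 = 0.166667; p^2 = 0.166667^2 = 0.027778
  p = 33/186 = 0.177419; p^2 = 0.177419^2 = 0.031478
  p = 9/186 = 0.048387; p^2 = 0.048387^2 = 0.002341
  p = 44/186 = 0.236559; p^2 = 0.236559^2 = 0.055960
  p = 30/186 = 0.161290; p^2 = 0.161290^2 = 0.026014
  p = 39/186 = 0.209677; p^2 = 0.209677^2 = 0.043964
sum(p^2) = 0.027778 + 0.031478 + 0.002341 + 0.055960 + 0.026014 + 0.043964 = 0.187535
D = 1 - 0.187535 = 0.812465 ≈ 0.8125

0.8125


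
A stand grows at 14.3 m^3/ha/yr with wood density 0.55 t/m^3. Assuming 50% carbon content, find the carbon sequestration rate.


C = 14.3 * 0.55 * 0.5 = 3.9325 ≈ 3.93 t C/ha/yr

3.93 t C/ha/yr


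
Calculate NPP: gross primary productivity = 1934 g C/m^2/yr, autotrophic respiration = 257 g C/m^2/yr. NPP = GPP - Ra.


NPP = GPP - Ra = 1934 - 257 = 1677 g C/m^2/yr

1677 g C/m^2/yr


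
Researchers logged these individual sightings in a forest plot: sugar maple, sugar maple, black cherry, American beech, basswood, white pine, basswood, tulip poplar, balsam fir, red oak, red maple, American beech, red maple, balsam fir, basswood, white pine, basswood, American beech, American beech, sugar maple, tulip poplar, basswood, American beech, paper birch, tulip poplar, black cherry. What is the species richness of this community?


Total individuals logged = 26
Distinct species (count of individuals): sugar maple (3), black cherry (2), American beech (5), basswood (5), white pine (2), tulip poplar (3), balsam fir (2), red oak (1), red maple (2), paper birch (1)
Species richness = number of distinct species = 10

10


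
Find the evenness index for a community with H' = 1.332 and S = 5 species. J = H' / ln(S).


ln(5) = 1.60944
J = H' / ln(S) = 1.332 / 1.60944 = 0.827617 ≈ 0.8276

0.8276


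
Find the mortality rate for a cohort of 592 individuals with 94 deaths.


Mortality rate = 94 / 592 = 0.158784 ≈ 0.1588

0.1588


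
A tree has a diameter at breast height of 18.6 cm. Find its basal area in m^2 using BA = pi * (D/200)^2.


D/200 = 18.6/200 = 0.093 m
(D/200)^2 = 0.093^2 = 0.008649
BA = 3.141593 * 0.008649 = 0.0271716 ≈ 0.0272 m^2

0.0272 m^2


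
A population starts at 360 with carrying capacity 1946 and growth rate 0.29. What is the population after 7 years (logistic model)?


(K - N0)/N0 = (1946 - 360)/360 = 1586/360 = 4.40556
r*t = 0.29 * 7 = 2.03; exp(-2.03) = 0.131336
4.40556 * 0.131336 = 0.578609
1 + 0.578609 = 1.57861
N = 1946 / 1.57861 = 1232.73 ≈ 1233

1233


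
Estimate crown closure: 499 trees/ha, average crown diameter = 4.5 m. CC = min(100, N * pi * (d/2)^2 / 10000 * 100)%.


(d/2)^2 = (4.5/2)^2 = 2.25^2 = 5.0625
Crown area = 3.141593 * 5.0625 = 15.9043 m^2
N * area / 10000 * 100 = 499 * 15.9043 / 10000 * 100 = 79.3625
CC = min(100, 79.3625) = 79.3625 ≈ 79.4%

79.4%


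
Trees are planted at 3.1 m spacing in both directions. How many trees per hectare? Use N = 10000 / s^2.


N = 10000 / 3.1^2 = 10000 / 9.61 = 1040.58 ≈ 1041 trees/ha

1041 trees/ha


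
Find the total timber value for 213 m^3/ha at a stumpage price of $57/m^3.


Value = 213 * 57 = $12141/ha

$12141/ha


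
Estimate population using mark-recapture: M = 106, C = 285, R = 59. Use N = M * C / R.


N = M * C / R = 106 * 285 / 59 = 30210 / 59 = 512.03 ≈ 512

512 individuals


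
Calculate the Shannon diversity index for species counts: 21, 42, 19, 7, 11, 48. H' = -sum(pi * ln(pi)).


Total N = 21 + 42 + 19 + 7 + 11 + 48 = 148
Per-species terms:
  p = 21/148 = 0.141892; ln(p) = -1.952689; p*ln(p) = 0.141892 * (-1.952689) = -0.277071
  p = 42/148 = 0.283784; ln(p) = -1.259542; p*ln(p) = 0.283784 * (-1.259542) = -0.357438
  p = 19/148 = 0.128378; ln(p) = -2.052776; p*ln(p) = 0.128378 * (-2.052776) = -0.263531
  p = 7/148 = 0.047297; ln(p) = -3.051308; p*ln(p) = 0.047297 * (-3.051308) = -0.144318
  p = 11/148 = 0.074324; ln(p) = -2.599321; p*ln(p) = 0.074324 * (-2.599321) = -0.193192
  p = 48/148 = 0.324324; ln(p) = -1.126012; p*ln(p) = 0.324324 * (-1.126012) = -0.365193
sum(p*ln(p)) = (-0.277071) + (-0.357438) + (-0.263531) + (-0.144318) + (-0.193192) + (-0.365193) = -1.600743
H' = -(-1.600743) = 1.600743 ≈ 1.6007

1.6007


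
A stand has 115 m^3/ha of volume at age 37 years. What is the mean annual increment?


MAI = 115 / 37 = 3.1081 ≈ 3.11 m^3/ha/yr

3.11 m^3/ha/yr


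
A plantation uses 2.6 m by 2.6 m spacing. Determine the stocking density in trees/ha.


N = 10000 / 2.6^2 = 10000 / 6.76 = 1479.29 ≈ 1479 trees/ha

1479 trees/ha


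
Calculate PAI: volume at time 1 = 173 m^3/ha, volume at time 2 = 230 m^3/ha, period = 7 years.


PAI = (V2 - V1) / period = (230 - 173) / 7 = 57 / 7 = 8.1429 ≈ 8.14 m^3/ha/yr

8.14 m^3/ha/yr


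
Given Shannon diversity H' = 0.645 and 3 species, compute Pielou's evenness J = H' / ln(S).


ln(3) = 1.09861
J = H' / ln(S) = 0.645 / 1.09861 = 0.587106 ≈ 0.5871

0.5871


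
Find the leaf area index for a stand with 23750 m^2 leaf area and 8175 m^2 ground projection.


LAI = 23750 / 8175 = 2.9052 ≈ 2.91

2.91


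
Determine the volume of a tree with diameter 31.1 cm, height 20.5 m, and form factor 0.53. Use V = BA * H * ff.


(D/200)^2 = (31.1/200)^2 = 0.1555^2 = 0.02418025
BA = 3.141593 * 0.02418025 = 0.0759645 m^2
V = 0.0759645 * 20.5 * 0.53 = 0.825354 ≈ 0.825 m^3

0.825 m^3


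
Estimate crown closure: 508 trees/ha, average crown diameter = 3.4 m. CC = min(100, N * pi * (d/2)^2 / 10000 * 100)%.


(d/2)^2 = (3.4/2)^2 = 1.7^2 = 2.89
Crown area = 3.141593 * 2.89 = 9.07920 m^2
N * area / 10000 * 100 = 508 * 9.07920 / 10000 * 100 = 46.1223
CC = min(100, 46.1223) = 46.1223 ≈ 46.1%

46.1%


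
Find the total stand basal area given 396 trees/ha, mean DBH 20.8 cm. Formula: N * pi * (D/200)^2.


(D/200)^2 = (20.8/200)^2 = 0.104^2 = 0.010816
Individual BA = 3.141593 * 0.010816 = 0.0339795 m^2
Stand BA = 396 * 0.0339795 = 13.4559 ≈ 13.46 m^2/ha

13.46 m^2/ha


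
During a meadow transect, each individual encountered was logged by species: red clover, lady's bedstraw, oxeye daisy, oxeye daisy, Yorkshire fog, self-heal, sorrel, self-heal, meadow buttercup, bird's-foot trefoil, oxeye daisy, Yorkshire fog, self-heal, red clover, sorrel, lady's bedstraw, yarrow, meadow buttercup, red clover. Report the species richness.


Total individuals logged = 19
Distinct species (count of individuals): red clover (3), lady's bedstraw (2), oxeye daisy (3), Yorkshire fog (2), self-heal (3), sorrel (2), meadow buttercup (2), bird's-foot trefoil (1), yarrow (1)
Species richness = number of distinct species = 9

9


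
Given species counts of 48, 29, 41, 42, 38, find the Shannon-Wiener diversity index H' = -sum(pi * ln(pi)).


Total N = 48 + 29 + 41 + 42 + 38 = 198
Per-species terms:
  p = 48/198 = 0.242424; ln(p) = -1.417067; p*ln(p) = 0.242424 * (-1.417067) = -0.343531
  p = 29/198 = 0.146465; ln(p) = -1.920969; p*ln(p) = 0.146465 * (-1.920969) = -0.281355
  p = 41/198 = 0.207071; ln(p) = -1.574694; p*ln(p) = 0.207071 * (-1.574694) = -0.326073
  p = 42/198 = 0.212121; ln(p) = -1.550598; p*ln(p) = 0.212121 * (-1.550598) = -0.328914
  p = 38/198 = 0.191919; ln(p) = -1.650682; p*ln(p) = 0.191919 * (-1.650682) = -0.316797
sum(p*ln(p)) = (-0.343531) + (-0.281355) + (-0.326073) + (-0.328914) + (-0.316797) = -1.596670
H' = -(-1.596670) = 1.596670 ≈ 1.5967

1.5967


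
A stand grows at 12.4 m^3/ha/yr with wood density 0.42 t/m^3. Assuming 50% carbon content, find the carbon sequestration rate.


C = 12.4 * 0.42 * 0.5 = 2.604 ≈ 2.60 t C/ha/yr

2.60 t C/ha/yr


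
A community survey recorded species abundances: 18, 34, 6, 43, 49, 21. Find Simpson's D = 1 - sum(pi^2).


Total N = 18 + 34 + 6 + 43 + 49 + 21 = 171
Per-species terms:
  p = 18/171 = 0.105263; p^2 = 0.105263^2 = 0.011080
  p = 34/171 = 0.198830; p^2 = 0.198830^2 = 0.039533
  p = 6/171 = 0.035088; p^2 = 0.035088^2 = 0.001231
  p = 43/171 = 0.251462; p^2 = 0.251462^2 = 0.063233
  p = 49/171 = 0.286550; p^2 = 0.286550^2 = 0.082111
  p = 21/171 = 0.122807; p^2 = 0.122807^2 = 0.015082
sum(p^2) = 0.011080 + 0.039533 + 0.001231 + 0.063233 + 0.082111 + 0.015082 = 0.212270
D = 1 - 0.212270 = 0.787730 ≈ 0.7877

0.7877


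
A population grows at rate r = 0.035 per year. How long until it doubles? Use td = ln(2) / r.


td = ln(2) / 0.035 = 0.693147 / 0.035 = 19.8042 ≈ 19.8 years

19.8 years


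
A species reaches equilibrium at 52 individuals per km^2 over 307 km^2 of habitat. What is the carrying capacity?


K = 52 * 307 = 15964 individuals

15964 individuals


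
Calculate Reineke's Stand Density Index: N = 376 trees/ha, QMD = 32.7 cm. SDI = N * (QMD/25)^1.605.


QMD/25 = 32.7/25 = 1.308
(1.308)^1.605 = exp(1.605 * ln(1.308)) = exp(1.605 * 0.268499) = exp(0.430941) = 1.53870
SDI = 376 * 1.53870 = 578.551 ≈ 579

579


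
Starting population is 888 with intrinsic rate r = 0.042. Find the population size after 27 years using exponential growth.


r*t = 0.042 * 27 = 1.134
exp(1.134) = 3.10806
N = 888 * 3.10806 = 2759.96 ≈ 2760

2760


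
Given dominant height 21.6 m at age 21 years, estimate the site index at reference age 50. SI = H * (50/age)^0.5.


50/21 = 2.38095
(2.38095)^0.5 = 1.54303
SI = 21.6 * 1.54303 = 33.3294 ≈ 33.3 m

33.3 m
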